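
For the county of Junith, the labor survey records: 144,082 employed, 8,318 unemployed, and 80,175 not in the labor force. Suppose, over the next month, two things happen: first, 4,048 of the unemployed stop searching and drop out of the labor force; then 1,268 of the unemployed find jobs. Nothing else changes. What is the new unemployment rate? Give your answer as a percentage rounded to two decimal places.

Initially, labor force = 144,082 + 8,318 = 152,400, so u = 8,318/152,400 = 5.46%.
After the first change, unemployed and labor force both fall by 4,048 → E = 144,082, U = 4,270, labor force = 148,352.
After the second change, unemployed falls and employed rises by 1,268; labor force unchanged → E = 145,350, U = 3,002, labor force = 148,352.
New unemployment rate = 3,002 / 148,352 = 2.02%.

New unemployment rate ≈ 2.02%.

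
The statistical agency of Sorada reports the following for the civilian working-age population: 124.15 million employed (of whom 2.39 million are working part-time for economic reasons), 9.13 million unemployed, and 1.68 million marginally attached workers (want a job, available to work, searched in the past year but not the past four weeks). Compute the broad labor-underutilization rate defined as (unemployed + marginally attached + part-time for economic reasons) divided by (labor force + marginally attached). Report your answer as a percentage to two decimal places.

Broad underutilization rate ≈ 9.78%.

Labor force = 124.15 + 9.13 = 133.28 million.
Numerator = 9.13 + 1.68 + 2.39 = 13.20 million.
Denominator = 133.28 + 1.68 = 134.96 million.
Broad rate = 13.20 / 134.96 = 9.78%.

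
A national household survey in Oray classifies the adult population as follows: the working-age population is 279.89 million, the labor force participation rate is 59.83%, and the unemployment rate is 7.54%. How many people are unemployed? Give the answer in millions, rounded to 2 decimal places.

About 12.63 million are unemployed.

Labor force = 0.5983 × 279.89 = 167.46 million.
Unemployed = 0.0754 × 167.46 ≈ 12.63 million.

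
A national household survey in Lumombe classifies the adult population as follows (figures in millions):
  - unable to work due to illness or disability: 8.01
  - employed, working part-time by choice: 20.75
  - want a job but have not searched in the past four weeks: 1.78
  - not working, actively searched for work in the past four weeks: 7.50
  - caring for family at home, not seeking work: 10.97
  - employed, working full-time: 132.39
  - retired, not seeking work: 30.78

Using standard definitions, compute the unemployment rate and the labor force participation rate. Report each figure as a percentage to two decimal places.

Unemployment rate ≈ 4.67%; labor force participation rate ≈ 75.71%.

Employed = 20.75 + 132.39 = 153.14 million.
Unemployed = 7.50 million.
Labor force = 153.14 + 7.50 = 160.64 million.
Not in labor force = 8.01 + 1.78 + 10.97 + 30.78 = 51.54 million (those not working and not actively searching are outside the labor force — including those who want a job but have given up searching).
Civilian working-age population = 160.64 + 51.54 = 212.18 million.
Unemployment rate = 7.50 / 160.64 = 4.67%.
Labor force participation rate = 160.64 / 212.18 = 75.71%.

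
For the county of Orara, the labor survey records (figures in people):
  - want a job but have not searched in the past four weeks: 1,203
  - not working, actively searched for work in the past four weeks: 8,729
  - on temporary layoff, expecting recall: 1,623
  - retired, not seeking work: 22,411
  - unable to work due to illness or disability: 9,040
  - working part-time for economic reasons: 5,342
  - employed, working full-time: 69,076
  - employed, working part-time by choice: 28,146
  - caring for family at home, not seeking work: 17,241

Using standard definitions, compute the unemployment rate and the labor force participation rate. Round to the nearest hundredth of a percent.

Unemployment rate ≈ 9.17%; labor force participation rate ≈ 69.35%.

Employed = 5,342 + 69,076 + 28,146 = 102,564 (anyone who worked, including part-time for economic reasons, counts as employed).
Unemployed = 8,729 + 1,623 = 10,352 (jobless and actively searching, or on temporary layoff).
Labor force = 102,564 + 10,352 = 112,916.
Not in labor force = 1,203 + 22,411 + 9,040 + 17,241 = 49,895 (those not working and not actively searching are outside the labor force — including those who want a job but have given up searching).
Civilian working-age population = 112,916 + 49,895 = 162,811.
Unemployment rate = 10,352 / 112,916 = 9.17%.
Labor force participation rate = 112,916 / 162,811 = 69.35%.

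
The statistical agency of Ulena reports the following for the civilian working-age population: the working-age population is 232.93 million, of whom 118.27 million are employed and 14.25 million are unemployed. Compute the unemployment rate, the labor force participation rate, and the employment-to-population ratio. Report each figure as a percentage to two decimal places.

Unemployment rate ≈ 10.75%; labor force participation rate ≈ 56.89%; employment-population ratio ≈ 50.77%.

Labor force = employed + unemployed = 118.27 + 14.25 = 132.52 million.
Unemployment rate = 14.25 / 132.52 = 10.75%.
Labor force participation rate = 132.52 / 232.93 = 56.89%.
Employment-population ratio = 118.27 / 232.93 = 50.77%.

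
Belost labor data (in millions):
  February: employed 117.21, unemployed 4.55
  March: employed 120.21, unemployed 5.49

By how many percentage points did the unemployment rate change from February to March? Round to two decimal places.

The unemployment rate changed by +0.63 percentage points.

February: labor force = 117.21 + 4.55 = 121.76; u = 4.55/121.76 = 3.74%.
March: labor force = 120.21 + 5.49 = 125.70; u = 5.49/125.70 = 4.37%.
Change = 4.37% − 3.74% = +0.63 pp.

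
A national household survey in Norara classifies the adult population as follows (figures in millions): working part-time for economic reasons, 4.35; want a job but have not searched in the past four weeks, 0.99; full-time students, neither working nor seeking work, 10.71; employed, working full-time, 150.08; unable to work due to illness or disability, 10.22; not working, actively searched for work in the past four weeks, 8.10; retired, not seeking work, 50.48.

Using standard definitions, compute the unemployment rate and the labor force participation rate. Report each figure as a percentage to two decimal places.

Unemployment rate ≈ 4.98%; labor force participation rate ≈ 69.18%.

Employed = 4.35 + 150.08 = 154.43 million (anyone who worked, including part-time for economic reasons, counts as employed).
Unemployed = 8.10 million.
Labor force = 154.43 + 8.10 = 162.53 million.
Not in labor force = 0.99 + 10.71 + 10.22 + 50.48 = 72.40 million (those not working and not actively searching are outside the labor force — including those who want a job but have given up searching).
Civilian working-age population = 162.53 + 72.40 = 234.93 million.
Unemployment rate = 8.10 / 162.53 = 4.98%.
Labor force participation rate = 162.53 / 234.93 = 69.18%.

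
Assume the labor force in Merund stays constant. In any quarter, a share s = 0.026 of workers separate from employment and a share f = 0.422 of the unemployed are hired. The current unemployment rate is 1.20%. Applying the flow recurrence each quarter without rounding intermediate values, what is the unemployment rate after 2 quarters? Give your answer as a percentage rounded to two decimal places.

Unemployment rate after two quarters ≈ 4.40%.

With a fixed labor force, u_{t+1} = u_t + s·(1−u_t) − f·u_t = u_t·(1−s−f) + s.
Here 1−s−f = 0.552 and s = 0.026.
u_1 = 0.012000 × 0.552 + 0.026 = 0.032624.
u_2 = 0.032624 × 0.552 + 0.026 = 0.044008.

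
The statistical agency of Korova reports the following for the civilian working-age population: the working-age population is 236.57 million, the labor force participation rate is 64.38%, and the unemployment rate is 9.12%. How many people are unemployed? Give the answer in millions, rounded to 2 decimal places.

Labor force = 0.6438 × 236.57 = 152.30 million.
Unemployed = 0.0912 × 152.30 ≈ 13.89 million.

About 13.89 million are unemployed.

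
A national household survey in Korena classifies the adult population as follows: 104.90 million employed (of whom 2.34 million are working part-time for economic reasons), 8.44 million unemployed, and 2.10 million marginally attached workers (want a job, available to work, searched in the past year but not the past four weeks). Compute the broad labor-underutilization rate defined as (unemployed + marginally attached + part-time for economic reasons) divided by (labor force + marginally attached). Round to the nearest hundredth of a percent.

Labor force = 104.90 + 8.44 = 113.34 million.
Numerator = 8.44 + 2.10 + 2.34 = 12.88 million.
Denominator = 113.34 + 2.10 = 115.44 million.
Broad rate = 12.88 / 115.44 = 11.16%.

Broad underutilization rate ≈ 11.16%.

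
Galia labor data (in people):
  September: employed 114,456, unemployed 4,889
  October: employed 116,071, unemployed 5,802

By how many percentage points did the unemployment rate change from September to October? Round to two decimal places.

September: labor force = 114,456 + 4,889 = 119,345; u = 4,889/119,345 = 4.10%.
October: labor force = 116,071 + 5,802 = 121,873; u = 5,802/121,873 = 4.76%.
Change = 4.76% − 4.10% = +0.66 pp.

The unemployment rate changed by +0.66 percentage points.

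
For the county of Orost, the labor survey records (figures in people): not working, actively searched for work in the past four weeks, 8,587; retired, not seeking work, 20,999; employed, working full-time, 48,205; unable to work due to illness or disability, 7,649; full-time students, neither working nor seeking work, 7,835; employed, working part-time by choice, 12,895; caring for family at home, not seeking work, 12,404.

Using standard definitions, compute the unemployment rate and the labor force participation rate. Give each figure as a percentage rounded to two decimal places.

Employed = 48,205 + 12,895 = 61,100.
Unemployed = 8,587.
Labor force = 61,100 + 8,587 = 69,687.
Not in labor force = 20,999 + 7,649 + 7,835 + 12,404 = 48,887 (those not working and not actively searching are outside the labor force).
Civilian working-age population = 69,687 + 48,887 = 118,574.
Unemployment rate = 8,587 / 69,687 = 12.32%.
Labor force participation rate = 69,687 / 118,574 = 58.77%.

Unemployment rate ≈ 12.32%; labor force participation rate ≈ 58.77%.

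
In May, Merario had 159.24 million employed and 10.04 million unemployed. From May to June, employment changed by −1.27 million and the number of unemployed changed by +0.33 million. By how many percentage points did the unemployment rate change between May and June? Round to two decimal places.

The unemployment rate changed by +0.23 percentage points.

May: labor force = 159.24 + 10.04 = 169.28; u = 10.04/169.28 = 5.93%.
June: labor force = 157.97 + 10.37 = 168.34; u = 10.37/168.34 = 6.16%.
Change = 6.16% − 5.93% = +0.23 pp.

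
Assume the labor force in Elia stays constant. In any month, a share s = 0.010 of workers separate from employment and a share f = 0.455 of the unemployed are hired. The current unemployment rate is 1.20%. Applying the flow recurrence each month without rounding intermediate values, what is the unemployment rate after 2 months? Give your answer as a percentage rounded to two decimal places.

With a fixed labor force, u_{t+1} = u_t + s·(1−u_t) − f·u_t = u_t·(1−s−f) + s.
Here 1−s−f = 0.535 and s = 0.010.
u_1 = 0.012000 × 0.535 + 0.010 = 0.016420.
u_2 = 0.016420 × 0.535 + 0.010 = 0.018785.

Unemployment rate after two months ≈ 1.88%.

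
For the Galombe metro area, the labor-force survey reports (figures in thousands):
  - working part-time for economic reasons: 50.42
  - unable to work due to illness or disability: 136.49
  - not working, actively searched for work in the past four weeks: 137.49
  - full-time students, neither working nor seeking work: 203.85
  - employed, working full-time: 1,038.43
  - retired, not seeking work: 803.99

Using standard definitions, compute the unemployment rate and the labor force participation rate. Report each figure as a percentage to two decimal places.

Employed = 50.42 + 1,038.43 = 1,088.85 thousand (anyone who worked, including part-time for economic reasons, counts as employed).
Unemployed = 137.49 thousand.
Labor force = 1,088.85 + 137.49 = 1,226.34 thousand.
Not in labor force = 136.49 + 203.85 + 803.99 = 1,144.33 thousand (those not working and not actively searching are outside the labor force).
Civilian working-age population = 1,226.34 + 1,144.33 = 2,370.67 thousand.
Unemployment rate = 137.49 / 1,226.34 = 11.21%.
Labor force participation rate = 1,226.34 / 2,370.67 = 51.73%.

Unemployment rate ≈ 11.21%; labor force participation rate ≈ 51.73%.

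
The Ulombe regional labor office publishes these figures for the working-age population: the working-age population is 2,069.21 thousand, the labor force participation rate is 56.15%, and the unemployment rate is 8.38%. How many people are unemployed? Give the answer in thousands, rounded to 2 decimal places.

About 97.36 thousand are unemployed.

Labor force = 0.5615 × 2,069.21 = 1,161.86 thousand.
Unemployed = 0.0838 × 1,161.86 ≈ 97.36 thousand.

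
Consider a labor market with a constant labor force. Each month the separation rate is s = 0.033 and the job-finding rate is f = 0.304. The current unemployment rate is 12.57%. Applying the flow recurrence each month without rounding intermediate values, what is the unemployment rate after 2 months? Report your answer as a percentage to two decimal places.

With a fixed labor force, u_{t+1} = u_t + s·(1−u_t) − f·u_t = u_t·(1−s−f) + s.
Here 1−s−f = 0.663 and s = 0.033.
u_1 = 0.125700 × 0.663 + 0.033 = 0.116339.
u_2 = 0.116339 × 0.663 + 0.033 = 0.110133.

Unemployment rate after two months ≈ 11.01%.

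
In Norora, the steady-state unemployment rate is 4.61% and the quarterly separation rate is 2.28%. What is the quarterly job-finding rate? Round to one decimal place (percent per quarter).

Job-finding rate ≈ 47.2% per quarter.

From u* = s/(s+f): f = s·(1−u)/u.
f = 2.28 × (1 − 0.0461) / 0.0461 = 2.1749 / 0.0461 ≈ 47.2% per quarter.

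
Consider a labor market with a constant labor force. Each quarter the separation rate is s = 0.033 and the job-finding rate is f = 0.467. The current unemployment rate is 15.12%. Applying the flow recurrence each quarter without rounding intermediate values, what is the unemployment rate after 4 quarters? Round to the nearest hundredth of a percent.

With a fixed labor force, u_{t+1} = u_t + s·(1−u_t) − f·u_t = u_t·(1−s−f) + s.
Here 1−s−f = 0.500 and s = 0.033.
u_1 = 0.151200 × 0.500 + 0.033 = 0.108600.
u_2 = 0.108600 × 0.500 + 0.033 = 0.087300.
u_3 = 0.087300 × 0.500 + 0.033 = 0.076650.
u_4 = 0.076650 × 0.500 + 0.033 = 0.071325.

Unemployment rate after four quarters ≈ 7.13%.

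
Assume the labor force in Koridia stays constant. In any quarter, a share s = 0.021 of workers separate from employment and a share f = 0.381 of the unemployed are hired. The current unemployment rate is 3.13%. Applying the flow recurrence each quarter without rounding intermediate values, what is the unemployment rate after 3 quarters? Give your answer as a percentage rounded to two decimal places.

With a fixed labor force, u_{t+1} = u_t + s·(1−u_t) − f·u_t = u_t·(1−s−f) + s.
Here 1−s−f = 0.598 and s = 0.021.
u_1 = 0.031300 × 0.598 + 0.021 = 0.039717.
u_2 = 0.039717 × 0.598 + 0.021 = 0.044751.
u_3 = 0.044751 × 0.598 + 0.021 = 0.047761.

Unemployment rate after three quarters ≈ 4.78%.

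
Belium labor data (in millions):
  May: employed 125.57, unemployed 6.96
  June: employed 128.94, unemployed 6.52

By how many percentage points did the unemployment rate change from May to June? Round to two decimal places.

May: labor force = 125.57 + 6.96 = 132.53; u = 6.96/132.53 = 5.25%.
June: labor force = 128.94 + 6.52 = 135.46; u = 6.52/135.46 = 4.81%.
Change = 4.81% − 5.25% = −0.44 pp.

The unemployment rate changed by −0.44 percentage points.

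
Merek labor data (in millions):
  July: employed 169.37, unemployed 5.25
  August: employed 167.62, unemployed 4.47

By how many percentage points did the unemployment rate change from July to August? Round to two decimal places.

The unemployment rate changed by −0.41 percentage points.

July: labor force = 169.37 + 5.25 = 174.62; u = 5.25/174.62 = 3.01%.
August: labor force = 167.62 + 4.47 = 172.09; u = 4.47/172.09 = 2.60%.
Change = 2.60% − 3.01% = −0.41 pp.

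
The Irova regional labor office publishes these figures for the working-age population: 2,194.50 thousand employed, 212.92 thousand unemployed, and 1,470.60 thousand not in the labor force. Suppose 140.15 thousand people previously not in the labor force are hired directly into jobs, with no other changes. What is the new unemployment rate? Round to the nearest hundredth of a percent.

New unemployment rate ≈ 8.36%.

Initially, labor force = 2,194.50 + 212.92 = 2,407.42 thousand, so u = 212.92/2,407.42 = 8.84%.
After the change, employed and labor force both rise by 140.15; unemployed unchanged → E = 2,334.65, U = 212.92, labor force = 2,547.57 thousand.
New unemployment rate = 212.92 / 2,547.57 = 8.36%.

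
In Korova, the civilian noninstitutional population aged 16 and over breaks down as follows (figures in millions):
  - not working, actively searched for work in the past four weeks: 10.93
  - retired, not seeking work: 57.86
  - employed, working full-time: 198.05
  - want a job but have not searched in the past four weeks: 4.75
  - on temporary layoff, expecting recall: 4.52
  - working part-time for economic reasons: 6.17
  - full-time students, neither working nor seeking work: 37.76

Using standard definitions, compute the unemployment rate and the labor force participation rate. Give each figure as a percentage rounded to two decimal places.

Employed = 198.05 + 6.17 = 204.22 million (anyone who worked, including part-time for economic reasons, counts as employed).
Unemployed = 10.93 + 4.52 = 15.45 million (jobless and actively searching, or on temporary layoff).
Labor force = 204.22 + 15.45 = 219.67 million.
Not in labor force = 57.86 + 4.75 + 37.76 = 100.37 million (those not working and not actively searching are outside the labor force — including those who want a job but have given up searching).
Civilian working-age population = 219.67 + 100.37 = 320.04 million.
Unemployment rate = 15.45 / 219.67 = 7.03%.
Labor force participation rate = 219.67 / 320.04 = 68.64%.

Unemployment rate ≈ 7.03%; labor force participation rate ≈ 68.64%.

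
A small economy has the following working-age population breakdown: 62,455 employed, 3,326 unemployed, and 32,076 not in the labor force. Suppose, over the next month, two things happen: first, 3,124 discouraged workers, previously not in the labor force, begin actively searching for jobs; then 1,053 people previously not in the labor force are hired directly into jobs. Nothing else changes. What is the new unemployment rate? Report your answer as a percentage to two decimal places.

Initially, labor force = 62,455 + 3,326 = 65,781, so u = 3,326/65,781 = 5.06%.
After the first change, unemployed and labor force both rise by 3,124 → E = 62,455, U = 6,450, labor force = 68,905.
After the second change, employed and labor force both rise by 1,053; unemployed unchanged → E = 63,508, U = 6,450, labor force = 69,958.
New unemployment rate = 6,450 / 69,958 = 9.22%.

New unemployment rate ≈ 9.22%.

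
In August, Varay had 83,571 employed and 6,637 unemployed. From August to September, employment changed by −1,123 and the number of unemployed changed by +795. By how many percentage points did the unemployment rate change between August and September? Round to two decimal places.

August: labor force = 83,571 + 6,637 = 90,208; u = 6,637/90,208 = 7.36%.
September: labor force = 82,448 + 7,432 = 89,880; u = 7,432/89,880 = 8.27%.
Change = 8.27% − 7.36% = +0.91 pp.

The unemployment rate changed by +0.91 percentage points.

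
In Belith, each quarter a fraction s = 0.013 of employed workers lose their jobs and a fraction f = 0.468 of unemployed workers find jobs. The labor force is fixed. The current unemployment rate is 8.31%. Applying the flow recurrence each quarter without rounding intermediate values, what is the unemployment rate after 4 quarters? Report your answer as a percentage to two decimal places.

Unemployment rate after four quarters ≈ 3.11%.

With a fixed labor force, u_{t+1} = u_t + s·(1−u_t) − f·u_t = u_t·(1−s−f) + s.
Here 1−s−f = 0.519 and s = 0.013.
u_1 = 0.083100 × 0.519 + 0.013 = 0.056129.
u_2 = 0.056129 × 0.519 + 0.013 = 0.042131.
u_3 = 0.042131 × 0.519 + 0.013 = 0.034866.
u_4 = 0.034866 × 0.519 + 0.013 = 0.031095.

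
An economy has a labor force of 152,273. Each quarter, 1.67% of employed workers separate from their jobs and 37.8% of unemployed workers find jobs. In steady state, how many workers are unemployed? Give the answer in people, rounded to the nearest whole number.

Steady-state unemployment rate u* = s/(s+f) = 1.67/(1.67+37.8) = 0.042311.
Unemployed = u* × labor force = 0.042311 × 152,273 ≈ 6,443.

About 6,443 are unemployed in steady state.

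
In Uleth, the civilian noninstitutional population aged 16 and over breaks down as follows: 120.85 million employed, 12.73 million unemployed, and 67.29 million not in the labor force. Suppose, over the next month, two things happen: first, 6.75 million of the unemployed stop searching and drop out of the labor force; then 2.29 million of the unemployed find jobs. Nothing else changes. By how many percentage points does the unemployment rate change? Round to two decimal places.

Initially, labor force = 120.85 + 12.73 = 133.58 million, so u = 12.73/133.58 = 9.53%.
After the first change, unemployed and labor force both fall by 6.75 → E = 120.85, U = 5.98, labor force = 126.83 million.
After the second change, unemployed falls and employed rises by 2.29; labor force unchanged → E = 123.14, U = 3.69, labor force = 126.83 million.
New unemployment rate = 3.69 / 126.83 = 2.91%.
Change = 2.91% − 9.53% = −6.62 percentage points.

The unemployment rate changes by −6.62 percentage points.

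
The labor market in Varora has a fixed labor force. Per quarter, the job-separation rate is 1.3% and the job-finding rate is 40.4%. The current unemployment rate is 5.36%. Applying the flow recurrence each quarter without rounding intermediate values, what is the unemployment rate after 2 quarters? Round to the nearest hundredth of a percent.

With a fixed labor force, u_{t+1} = u_t + s·(1−u_t) − f·u_t = u_t·(1−s−f) + s.
Here 1−s−f = 0.583 and s = 0.013.
u_1 = 0.053600 × 0.583 + 0.013 = 0.044249.
u_2 = 0.044249 × 0.583 + 0.013 = 0.038797.

Unemployment rate after two quarters ≈ 3.88%.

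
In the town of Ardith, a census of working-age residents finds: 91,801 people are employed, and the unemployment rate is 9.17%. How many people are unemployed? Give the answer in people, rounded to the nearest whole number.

About 9,268 are unemployed.

Let U be the number unemployed. The labor force is E + U, and U/(E+U) = 0.0917.
So U = 0.0917 × 91,801 / (1 − 0.0917) = 8418.15 / 0.9083 ≈ 9,268.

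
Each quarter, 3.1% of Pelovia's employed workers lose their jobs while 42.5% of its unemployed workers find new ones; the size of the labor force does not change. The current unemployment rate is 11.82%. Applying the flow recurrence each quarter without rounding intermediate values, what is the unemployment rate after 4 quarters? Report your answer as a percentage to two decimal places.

Unemployment rate after four quarters ≈ 7.24%.

With a fixed labor force, u_{t+1} = u_t + s·(1−u_t) − f·u_t = u_t·(1−s−f) + s.
Here 1−s−f = 0.544 and s = 0.031.
u_1 = 0.118200 × 0.544 + 0.031 = 0.095301.
u_2 = 0.095301 × 0.544 + 0.031 = 0.082844.
u_3 = 0.082844 × 0.544 + 0.031 = 0.076067.
u_4 = 0.076067 × 0.544 + 0.031 = 0.072380.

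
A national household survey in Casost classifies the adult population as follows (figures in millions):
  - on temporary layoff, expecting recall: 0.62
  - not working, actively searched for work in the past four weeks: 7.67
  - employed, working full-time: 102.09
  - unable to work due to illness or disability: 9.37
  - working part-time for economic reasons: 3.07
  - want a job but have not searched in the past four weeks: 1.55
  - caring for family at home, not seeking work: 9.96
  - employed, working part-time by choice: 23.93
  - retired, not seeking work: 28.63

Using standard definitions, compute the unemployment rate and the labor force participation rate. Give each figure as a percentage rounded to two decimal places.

Employed = 102.09 + 3.07 + 23.93 = 129.09 million (anyone who worked, including part-time for economic reasons, counts as employed).
Unemployed = 0.62 + 7.67 = 8.29 million (jobless and actively searching, or on temporary layoff).
Labor force = 129.09 + 8.29 = 137.38 million.
Not in labor force = 9.37 + 1.55 + 9.96 + 28.63 = 49.51 million (those not working and not actively searching are outside the labor force — including those who want a job but have given up searching).
Civilian working-age population = 137.38 + 49.51 = 186.89 million.
Unemployment rate = 8.29 / 137.38 = 6.03%.
Labor force participation rate = 137.38 / 186.89 = 73.51%.

Unemployment rate ≈ 6.03%; labor force participation rate ≈ 73.51%.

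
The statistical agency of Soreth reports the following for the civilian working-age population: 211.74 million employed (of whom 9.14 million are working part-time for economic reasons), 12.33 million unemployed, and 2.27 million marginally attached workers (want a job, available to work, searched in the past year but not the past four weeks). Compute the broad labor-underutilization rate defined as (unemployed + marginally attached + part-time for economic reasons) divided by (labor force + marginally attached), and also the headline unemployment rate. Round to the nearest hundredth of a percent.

Labor force = 211.74 + 12.33 = 224.07 million.
Numerator = 12.33 + 2.27 + 9.14 = 23.74 million.
Denominator = 224.07 + 2.27 = 226.34 million.
Broad rate = 23.74 / 226.34 = 10.49%.
Headline unemployment rate = 12.33 / 224.07 = 5.50%.

Broad underutilization rate ≈ 10.49%; headline unemployment rate ≈ 5.50%.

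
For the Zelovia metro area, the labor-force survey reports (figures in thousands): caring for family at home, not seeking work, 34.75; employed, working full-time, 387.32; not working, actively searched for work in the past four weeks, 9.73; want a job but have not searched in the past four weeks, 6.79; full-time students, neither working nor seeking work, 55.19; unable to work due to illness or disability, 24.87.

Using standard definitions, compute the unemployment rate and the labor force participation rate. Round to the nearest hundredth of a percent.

Unemployment rate ≈ 2.45%; labor force participation rate ≈ 76.55%.

Employed = 387.32 thousand.
Unemployed = 9.73 thousand.
Labor force = 387.32 + 9.73 = 397.05 thousand.
Not in labor force = 34.75 + 6.79 + 55.19 + 24.87 = 121.60 thousand (those not working and not actively searching are outside the labor force — including those who want a job but have given up searching).
Civilian working-age population = 397.05 + 121.60 = 518.65 thousand.
Unemployment rate = 9.73 / 397.05 = 2.45%.
Labor force participation rate = 397.05 / 518.65 = 76.55%.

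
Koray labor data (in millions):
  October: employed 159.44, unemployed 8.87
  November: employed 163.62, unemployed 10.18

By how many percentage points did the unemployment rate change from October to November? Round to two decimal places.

The unemployment rate changed by +0.59 percentage points.

October: labor force = 159.44 + 8.87 = 168.31; u = 8.87/168.31 = 5.27%.
November: labor force = 163.62 + 10.18 = 173.80; u = 10.18/173.80 = 5.86%.
Change = 5.86% − 5.27% = +0.59 pp.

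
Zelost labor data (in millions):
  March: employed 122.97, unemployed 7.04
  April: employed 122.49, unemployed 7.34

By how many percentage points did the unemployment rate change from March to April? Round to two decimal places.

The unemployment rate changed by +0.24 percentage points.

March: labor force = 122.97 + 7.04 = 130.01; u = 7.04/130.01 = 5.41%.
April: labor force = 122.49 + 7.34 = 129.83; u = 7.34/129.83 = 5.65%.
Change = 5.65% − 5.41% = +0.24 pp.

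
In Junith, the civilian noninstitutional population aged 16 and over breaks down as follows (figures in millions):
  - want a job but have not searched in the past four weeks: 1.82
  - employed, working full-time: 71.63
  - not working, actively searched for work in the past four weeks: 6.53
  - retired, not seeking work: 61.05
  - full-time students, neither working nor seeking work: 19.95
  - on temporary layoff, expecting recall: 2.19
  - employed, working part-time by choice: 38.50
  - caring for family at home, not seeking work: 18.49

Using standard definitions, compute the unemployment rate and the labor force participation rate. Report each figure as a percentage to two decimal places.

Unemployment rate ≈ 7.34%; labor force participation rate ≈ 53.98%.

Employed = 71.63 + 38.50 = 110.13 million.
Unemployed = 6.53 + 2.19 = 8.72 million (jobless and actively searching, or on temporary layoff).
Labor force = 110.13 + 8.72 = 118.85 million.
Not in labor force = 1.82 + 61.05 + 19.95 + 18.49 = 101.31 million (those not working and not actively searching are outside the labor force — including those who want a job but have given up searching).
Civilian working-age population = 118.85 + 101.31 = 220.16 million.
Unemployment rate = 8.72 / 118.85 = 7.34%.
Labor force participation rate = 118.85 / 220.16 = 53.98%.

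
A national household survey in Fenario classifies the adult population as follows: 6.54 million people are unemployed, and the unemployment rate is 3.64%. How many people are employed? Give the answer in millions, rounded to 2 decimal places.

About 173.13 million are employed.

Labor force = U / u = 6.54 / 0.0364 ≈ 179.67 million.
Employed = labor force − unemployed = 179.67 − 6.54 = 173.13 million.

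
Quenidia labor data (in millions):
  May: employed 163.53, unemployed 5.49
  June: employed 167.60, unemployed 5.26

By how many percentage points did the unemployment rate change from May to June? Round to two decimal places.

The unemployment rate changed by −0.21 percentage points.

May: labor force = 163.53 + 5.49 = 169.02; u = 5.49/169.02 = 3.25%.
June: labor force = 167.60 + 5.26 = 172.86; u = 5.26/172.86 = 3.04%.
Change = 3.04% − 3.25% = −0.21 pp.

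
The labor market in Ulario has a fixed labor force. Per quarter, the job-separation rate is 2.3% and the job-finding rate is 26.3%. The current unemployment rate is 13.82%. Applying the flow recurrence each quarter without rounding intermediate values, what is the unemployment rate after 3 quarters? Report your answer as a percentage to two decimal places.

With a fixed labor force, u_{t+1} = u_t + s·(1−u_t) − f·u_t = u_t·(1−s−f) + s.
Here 1−s−f = 0.714 and s = 0.023.
u_1 = 0.138200 × 0.714 + 0.023 = 0.121675.
u_2 = 0.121675 × 0.714 + 0.023 = 0.109876.
u_3 = 0.109876 × 0.714 + 0.023 = 0.101451.

Unemployment rate after three quarters ≈ 10.15%.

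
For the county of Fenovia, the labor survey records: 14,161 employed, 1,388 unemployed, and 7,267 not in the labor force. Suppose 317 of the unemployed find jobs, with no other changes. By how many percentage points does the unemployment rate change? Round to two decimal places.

The unemployment rate changes by −2.04 percentage points.

Initially, labor force = 14,161 + 1,388 = 15,549, so u = 1,388/15,549 = 8.93%.
After the change, unemployed falls and employed rises by 317; labor force unchanged → E = 14,478, U = 1,071, labor force = 15,549.
New unemployment rate = 1,071 / 15,549 = 6.89%.
Change = 6.89% − 8.93% = −2.04 percentage points.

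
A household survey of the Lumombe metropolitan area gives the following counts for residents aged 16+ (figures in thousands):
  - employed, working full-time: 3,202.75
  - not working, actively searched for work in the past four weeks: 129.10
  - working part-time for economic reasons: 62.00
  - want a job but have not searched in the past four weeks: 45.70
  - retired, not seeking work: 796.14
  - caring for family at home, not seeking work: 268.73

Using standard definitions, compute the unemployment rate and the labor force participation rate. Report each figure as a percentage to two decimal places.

Unemployment rate ≈ 3.80%; labor force participation rate ≈ 75.34%.

Employed = 3,202.75 + 62.00 = 3,264.75 thousand (anyone who worked, including part-time for economic reasons, counts as employed).
Unemployed = 129.10 thousand.
Labor force = 3,264.75 + 129.10 = 3,393.85 thousand.
Not in labor force = 45.70 + 796.14 + 268.73 = 1,110.57 thousand (those not working and not actively searching are outside the labor force — including those who want a job but have given up searching).
Civilian working-age population = 3,393.85 + 1,110.57 = 4,504.42 thousand.
Unemployment rate = 129.10 / 3,393.85 = 3.80%.
Labor force participation rate = 3,393.85 / 4,504.42 = 75.34%.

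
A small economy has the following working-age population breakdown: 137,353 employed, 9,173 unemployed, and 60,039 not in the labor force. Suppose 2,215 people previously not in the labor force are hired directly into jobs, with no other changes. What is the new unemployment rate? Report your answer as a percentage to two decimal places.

Initially, labor force = 137,353 + 9,173 = 146,526, so u = 9,173/146,526 = 6.26%.
After the change, employed and labor force both rise by 2,215; unemployed unchanged → E = 139,568, U = 9,173, labor force = 148,741.
New unemployment rate = 9,173 / 148,741 = 6.17%.

New unemployment rate ≈ 6.17%.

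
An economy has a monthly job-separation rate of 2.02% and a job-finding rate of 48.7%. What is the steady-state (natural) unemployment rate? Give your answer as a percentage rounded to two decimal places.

Steady-state unemployment rate ≈ 3.98%.

At steady state the flows balance: s·E = f·U, so U/(E+U) = s/(s+f).
u* = 2.02 / (2.02 + 48.7) = 2.02 / 50.72 = 3.98%.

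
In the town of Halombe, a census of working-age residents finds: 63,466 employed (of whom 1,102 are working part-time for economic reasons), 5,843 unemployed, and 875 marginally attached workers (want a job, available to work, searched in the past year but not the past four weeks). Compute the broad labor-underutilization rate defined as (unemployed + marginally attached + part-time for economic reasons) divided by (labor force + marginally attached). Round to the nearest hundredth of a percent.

Broad underutilization rate ≈ 11.14%.

Labor force = 63,466 + 5,843 = 69,309.
Numerator = 5,843 + 875 + 1,102 = 7,820.
Denominator = 69,309 + 875 = 70,184.
Broad rate = 7,820 / 70,184 = 11.14%.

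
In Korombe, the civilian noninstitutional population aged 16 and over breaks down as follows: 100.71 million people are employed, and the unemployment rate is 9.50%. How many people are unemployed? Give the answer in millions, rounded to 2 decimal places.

Let U be the number unemployed. The labor force is E + U, and U/(E+U) = 0.0950.
So U = 0.0950 × 100.71 / (1 − 0.0950) = 9.5674 / 0.9050 ≈ 10.57 million.

About 10.57 million are unemployed.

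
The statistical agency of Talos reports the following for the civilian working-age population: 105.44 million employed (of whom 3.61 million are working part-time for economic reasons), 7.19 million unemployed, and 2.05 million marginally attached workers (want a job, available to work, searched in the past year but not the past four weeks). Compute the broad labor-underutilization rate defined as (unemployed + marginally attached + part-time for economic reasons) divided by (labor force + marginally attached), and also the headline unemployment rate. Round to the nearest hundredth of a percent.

Broad underutilization rate ≈ 11.21%; headline unemployment rate ≈ 6.38%.

Labor force = 105.44 + 7.19 = 112.63 million.
Numerator = 7.19 + 2.05 + 3.61 = 12.85 million.
Denominator = 112.63 + 2.05 = 114.68 million.
Broad rate = 12.85 / 114.68 = 11.21%.
Headline unemployment rate = 7.19 / 112.63 = 6.38%.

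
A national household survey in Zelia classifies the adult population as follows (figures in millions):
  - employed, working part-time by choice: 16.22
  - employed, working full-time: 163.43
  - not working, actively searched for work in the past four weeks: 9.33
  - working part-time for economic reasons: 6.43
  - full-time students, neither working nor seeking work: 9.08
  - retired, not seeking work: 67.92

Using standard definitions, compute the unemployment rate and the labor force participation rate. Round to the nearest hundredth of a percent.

Employed = 16.22 + 163.43 + 6.43 = 186.08 million (anyone who worked, including part-time for economic reasons, counts as employed).
Unemployed = 9.33 million.
Labor force = 186.08 + 9.33 = 195.41 million.
Not in labor force = 9.08 + 67.92 = 77.00 million (those not working and not actively searching are outside the labor force).
Civilian working-age population = 195.41 + 77.00 = 272.41 million.
Unemployment rate = 9.33 / 195.41 = 4.77%.
Labor force participation rate = 195.41 / 272.41 = 71.73%.

Unemployment rate ≈ 4.77%; labor force participation rate ≈ 71.73%.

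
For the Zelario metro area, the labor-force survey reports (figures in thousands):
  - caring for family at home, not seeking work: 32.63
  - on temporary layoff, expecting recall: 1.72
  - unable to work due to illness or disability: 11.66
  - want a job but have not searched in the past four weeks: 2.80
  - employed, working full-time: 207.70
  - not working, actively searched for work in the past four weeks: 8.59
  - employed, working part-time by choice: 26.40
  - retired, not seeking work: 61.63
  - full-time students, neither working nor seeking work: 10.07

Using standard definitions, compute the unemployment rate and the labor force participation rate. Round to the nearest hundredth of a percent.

Employed = 207.70 + 26.40 = 234.10 thousand.
Unemployed = 1.72 + 8.59 = 10.31 thousand (jobless and actively searching, or on temporary layoff).
Labor force = 234.10 + 10.31 = 244.41 thousand.
Not in labor force = 32.63 + 11.66 + 2.80 + 61.63 + 10.07 = 118.79 thousand (those not working and not actively searching are outside the labor force — including those who want a job but have given up searching).
Civilian working-age population = 244.41 + 118.79 = 363.20 thousand.
Unemployment rate = 10.31 / 244.41 = 4.22%.
Labor force participation rate = 244.41 / 363.20 = 67.29%.

Unemployment rate ≈ 4.22%; labor force participation rate ≈ 67.29%.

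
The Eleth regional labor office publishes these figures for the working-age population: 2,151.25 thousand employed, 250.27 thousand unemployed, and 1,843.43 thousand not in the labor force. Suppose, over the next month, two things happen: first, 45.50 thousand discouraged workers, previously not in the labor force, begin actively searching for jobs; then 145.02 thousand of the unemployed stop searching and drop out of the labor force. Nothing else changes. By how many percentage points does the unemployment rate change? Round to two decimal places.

Initially, labor force = 2,151.25 + 250.27 = 2,401.52 thousand, so u = 250.27/2,401.52 = 10.42%.
After the first change, unemployed and labor force both rise by 45.50 → E = 2,151.25, U = 295.77, labor force = 2,447.02 thousand.
After the second change, unemployed and labor force both fall by 145.02 → E = 2,151.25, U = 150.75, labor force = 2,302.00 thousand.
New unemployment rate = 150.75 / 2,302.00 = 6.55%.
Change = 6.55% − 10.42% = −3.87 percentage points.

The unemployment rate changes by −3.87 percentage points.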